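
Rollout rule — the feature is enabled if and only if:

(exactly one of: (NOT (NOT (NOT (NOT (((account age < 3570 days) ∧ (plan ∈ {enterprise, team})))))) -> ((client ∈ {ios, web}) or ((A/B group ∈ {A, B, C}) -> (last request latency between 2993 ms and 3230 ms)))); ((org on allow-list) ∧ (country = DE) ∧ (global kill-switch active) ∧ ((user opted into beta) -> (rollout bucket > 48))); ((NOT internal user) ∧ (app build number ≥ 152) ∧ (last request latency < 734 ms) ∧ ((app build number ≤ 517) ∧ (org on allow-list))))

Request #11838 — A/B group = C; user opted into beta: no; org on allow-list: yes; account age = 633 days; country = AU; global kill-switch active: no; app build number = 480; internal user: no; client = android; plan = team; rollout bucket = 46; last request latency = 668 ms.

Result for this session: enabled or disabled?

Atomic conditions:
  account age < 3570 days: 633 < 3570 is true
  plan ∈ {enterprise, team}: team is in the set → true
  client ∈ {ios, web}: android is not in the set → false
  A/B group ∈ {A, B, C}: C is in the set → true
  last request latency between 2993 ms and 3230 ms: 668 in [2993, 3230] is false
  org on allow-list: yes → true
  country = DE: AU == DE is false
  global kill-switch active: no → false
  user opted into beta: no → false
  rollout bucket > 48: 46 > 48 is false
  NOT internal user: no → true
  app build number ≥ 152: 480 ≥ 152 is true
  last request latency < 734 ms: 668 < 734 is true
  app build number ≤ 517: 480 ≤ 517 is true
Combine:
[1.1.1.1.1.1] true AND true = true
[1.1.1.1.1] NOT true = false
[1.1.1.1] NOT false = true
[1.1.1] NOT true = false
[1.1] NOT false = true
[1.2.2] true → false = false
[1.2] false OR false = false
[1] true → false = false
[2.4] false → false (antecedent false ⇒ implication holds) = true
[2] true AND false AND false AND true = false
[3.4] true AND true = true
[3] true AND true AND true AND true = true
[root] exactly-one(false, false, true) = true
Overall: true → enabled

Enabled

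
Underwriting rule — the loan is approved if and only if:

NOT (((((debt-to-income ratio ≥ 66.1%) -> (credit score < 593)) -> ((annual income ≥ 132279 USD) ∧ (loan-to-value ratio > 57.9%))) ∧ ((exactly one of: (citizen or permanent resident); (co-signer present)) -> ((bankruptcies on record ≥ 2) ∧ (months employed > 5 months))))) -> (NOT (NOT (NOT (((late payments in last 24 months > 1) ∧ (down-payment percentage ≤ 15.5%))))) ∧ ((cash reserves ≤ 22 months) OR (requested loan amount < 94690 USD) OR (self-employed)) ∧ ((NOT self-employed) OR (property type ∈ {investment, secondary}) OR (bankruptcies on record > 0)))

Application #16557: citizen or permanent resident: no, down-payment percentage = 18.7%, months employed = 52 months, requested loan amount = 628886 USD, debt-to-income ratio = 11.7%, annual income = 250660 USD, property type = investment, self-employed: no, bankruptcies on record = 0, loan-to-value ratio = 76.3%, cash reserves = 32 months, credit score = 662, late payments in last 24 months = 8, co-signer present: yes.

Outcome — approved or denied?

Atomic conditions:
  debt-to-income ratio ≥ 66.1%: 11.7 ≥ 66.1 is false
  credit score < 593: 662 < 593 is false
  annual income ≥ 132279 USD: 250660 ≥ 132279 is true
  loan-to-value ratio > 57.9%: 76.3 > 57.9 is true
  citizen or permanent resident: no → false
  co-signer present: yes → true
  bankruptcies on record ≥ 2: 0 ≥ 2 is false
  months employed > 5 months: 52 > 5 is true
  late payments in last 24 months > 1: 8 > 1 is true
  down-payment percentage ≤ 15.5%: 18.7 ≤ 15.5 is false
  cash reserves ≤ 22 months: 32 ≤ 22 is false
  requested loan amount < 94690 USD: 628886 < 94690 is false
  self-employed: no → false
  NOT self-employed: no → true
  property type ∈ {investment, secondary}: investment is in the set → true
  bankruptcies on record > 0: 0 > 0 is false
Combine:
[1.1.1.1] false → false (antecedent false ⇒ implication holds) = true
[1.1.1.2] true AND true = true
[1.1.1] true → true = true
[1.1.2.1] exactly-one(false, true) = true
[1.1.2.2] false AND true = false
[1.1.2] true → false = false
[1.1] true AND false = false
[1] NOT false = true
[2.1.1.1.1] true AND false = false
[2.1.1.1] NOT false = true
[2.1.1] NOT true = false
[2.1] NOT false = true
[2.2] false OR false OR false = false
[2.3] true OR true OR false = true
[2] true AND false AND true = false
[root] true → false = false
Overall: false → denied

Denied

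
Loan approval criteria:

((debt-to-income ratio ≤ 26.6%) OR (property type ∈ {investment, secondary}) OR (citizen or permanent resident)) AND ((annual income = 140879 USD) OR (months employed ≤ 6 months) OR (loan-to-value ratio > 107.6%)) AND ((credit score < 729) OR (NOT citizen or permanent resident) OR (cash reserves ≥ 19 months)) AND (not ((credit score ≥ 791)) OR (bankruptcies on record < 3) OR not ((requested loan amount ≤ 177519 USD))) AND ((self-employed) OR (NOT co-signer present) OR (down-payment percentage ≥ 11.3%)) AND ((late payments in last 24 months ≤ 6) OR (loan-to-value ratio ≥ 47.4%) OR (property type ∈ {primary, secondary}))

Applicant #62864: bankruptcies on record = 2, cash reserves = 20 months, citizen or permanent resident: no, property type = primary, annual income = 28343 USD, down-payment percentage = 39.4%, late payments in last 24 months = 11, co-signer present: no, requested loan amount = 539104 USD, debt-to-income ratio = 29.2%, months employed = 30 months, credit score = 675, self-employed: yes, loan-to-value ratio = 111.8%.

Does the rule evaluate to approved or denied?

Denied

Atomic conditions:
  debt-to-income ratio ≤ 26.6%: 29.2 ≤ 26.6 is false
  property type ∈ {investment, secondary}: primary is not in the set → false
  citizen or permanent resident: no → false
  annual income = 140879 USD: 28343 == 140879 is false
  months employed ≤ 6 months: 30 ≤ 6 is false
  loan-to-value ratio > 107.6%: 111.8 > 107.6 is true
  credit score < 729: 675 < 729 is true
  NOT citizen or permanent resident: no → true
  cash reserves ≥ 19 months: 20 ≥ 19 is true
  credit score ≥ 791: 675 ≥ 791 is false
  bankruptcies on record < 3: 2 < 3 is true
  requested loan amount ≤ 177519 USD: 539104 ≤ 177519 is false
  self-employed: yes → true
  NOT co-signer present: no → true
  down-payment percentage ≥ 11.3%: 39.4 ≥ 11.3 is true
  late payments in last 24 months ≤ 6: 11 ≤ 6 is false
  loan-to-value ratio ≥ 47.4%: 111.8 ≥ 47.4 is true
  property type ∈ {primary, secondary}: primary is in the set → true
Combine:
[1] false OR false OR false = false
[2] false OR false OR true = true
[3] true OR true OR true = true
[4.1] NOT false = true
[4.3] NOT false = true
[4] true OR true OR true = true
[5] true OR true OR true = true
[6] false OR true OR true = true
[root] false AND true AND true AND true AND true AND true = false
Overall: false → denied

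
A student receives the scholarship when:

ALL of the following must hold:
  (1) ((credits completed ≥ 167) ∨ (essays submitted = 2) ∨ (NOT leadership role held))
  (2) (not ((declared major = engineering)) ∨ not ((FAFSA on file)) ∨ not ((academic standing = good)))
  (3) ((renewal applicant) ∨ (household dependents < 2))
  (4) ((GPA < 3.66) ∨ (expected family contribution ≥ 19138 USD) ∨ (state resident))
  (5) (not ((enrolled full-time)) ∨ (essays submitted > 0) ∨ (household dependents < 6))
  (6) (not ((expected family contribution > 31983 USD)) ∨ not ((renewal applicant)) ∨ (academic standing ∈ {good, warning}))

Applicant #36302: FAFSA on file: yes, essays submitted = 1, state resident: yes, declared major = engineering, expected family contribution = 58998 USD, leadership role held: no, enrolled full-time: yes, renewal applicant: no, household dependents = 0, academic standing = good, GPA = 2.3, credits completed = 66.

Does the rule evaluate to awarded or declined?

Declined

Atomic conditions:
  credits completed ≥ 167: 66 ≥ 167 is false
  essays submitted = 2: 1 == 2 is false
  NOT leadership role held: no → true
  declared major = engineering: engineering == engineering is true
  FAFSA on file: yes → true
  academic standing = good: good == good is true
  renewal applicant: no → false
  household dependents < 2: 0 < 2 is true
  GPA < 3.66: 2.3 < 3.66 is true
  expected family contribution ≥ 19138 USD: 58998 ≥ 19138 is true
  state resident: yes → true
  enrolled full-time: yes → true
  essays submitted > 0: 1 > 0 is true
  household dependents < 6: 0 < 6 is true
  expected family contribution > 31983 USD: 58998 > 31983 is true
  academic standing ∈ {good, warning}: good is in the set → true
Combine:
[1] false OR false OR true = true
[2.1] NOT true = false
[2.2] NOT true = false
[2.3] NOT true = false
[2] false OR false OR false = false
[3] false OR true = true
[4] true OR true OR true = true
[5.1] NOT true = false
[5] false OR true OR true = true
[6.1] NOT true = false
[6.2] NOT false = true
[6] false OR true OR true = true
[root] true AND false AND true AND true AND true AND true = false
Overall: false → declined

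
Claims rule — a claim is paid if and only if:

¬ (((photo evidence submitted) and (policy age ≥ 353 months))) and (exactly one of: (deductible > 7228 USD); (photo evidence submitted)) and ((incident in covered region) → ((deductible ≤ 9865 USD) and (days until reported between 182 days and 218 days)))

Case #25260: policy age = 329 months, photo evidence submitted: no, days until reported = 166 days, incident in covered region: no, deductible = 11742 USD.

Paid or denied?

Atomic conditions:
  photo evidence submitted: no → false
  policy age ≥ 353 months: 329 ≥ 353 is false
  deductible > 7228 USD: 11742 > 7228 is true
  incident in covered region: no → false
  deductible ≤ 9865 USD: 11742 ≤ 9865 is false
  days until reported between 182 days and 218 days: 166 in [182, 218] is false
Combine:
[1.1] false AND false = false
[1] NOT false = true
[2] exactly-one(true, false) = true
[3.2] false AND false = false
[3] false → false (antecedent false ⇒ implication holds) = true
[root] true AND true AND true = true
Overall: true → paid

Paid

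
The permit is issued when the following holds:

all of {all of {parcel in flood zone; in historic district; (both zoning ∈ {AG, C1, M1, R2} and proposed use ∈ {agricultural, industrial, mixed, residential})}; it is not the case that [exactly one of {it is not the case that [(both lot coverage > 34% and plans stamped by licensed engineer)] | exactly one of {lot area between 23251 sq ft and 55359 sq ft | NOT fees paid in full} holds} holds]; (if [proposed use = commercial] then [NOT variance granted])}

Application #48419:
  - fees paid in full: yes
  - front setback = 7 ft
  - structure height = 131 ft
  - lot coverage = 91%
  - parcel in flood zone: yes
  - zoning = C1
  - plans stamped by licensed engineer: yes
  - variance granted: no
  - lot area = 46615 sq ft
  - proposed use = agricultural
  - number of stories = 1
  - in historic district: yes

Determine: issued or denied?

Atomic conditions:
  parcel in flood zone: yes → true
  in historic district: yes → true
  zoning ∈ {AG, C1, M1, R2}: C1 is in the set → true
  proposed use ∈ {agricultural, industrial, mixed, residential}: agricultural is in the set → true
  lot coverage > 34%: 91 > 34 is true
  plans stamped by licensed engineer: yes → true
  lot area between 23251 sq ft and 55359 sq ft: 46615 in [23251, 55359] is true
  NOT fees paid in full: yes → false
  proposed use = commercial: agricultural == commercial is false
  NOT variance granted: no → true
Combine:
[1.3] true AND true = true
[1] true AND true AND true = true
[2.1.1.1] true AND true = true
[2.1.1] NOT true = false
[2.1.2] exactly-one(true, false) = true
[2.1] exactly-one(false, true) = true
[2] NOT true = false
[3] false → true (antecedent false ⇒ implication holds) = true
[root] true AND false AND true = false
Overall: false → denied

Denied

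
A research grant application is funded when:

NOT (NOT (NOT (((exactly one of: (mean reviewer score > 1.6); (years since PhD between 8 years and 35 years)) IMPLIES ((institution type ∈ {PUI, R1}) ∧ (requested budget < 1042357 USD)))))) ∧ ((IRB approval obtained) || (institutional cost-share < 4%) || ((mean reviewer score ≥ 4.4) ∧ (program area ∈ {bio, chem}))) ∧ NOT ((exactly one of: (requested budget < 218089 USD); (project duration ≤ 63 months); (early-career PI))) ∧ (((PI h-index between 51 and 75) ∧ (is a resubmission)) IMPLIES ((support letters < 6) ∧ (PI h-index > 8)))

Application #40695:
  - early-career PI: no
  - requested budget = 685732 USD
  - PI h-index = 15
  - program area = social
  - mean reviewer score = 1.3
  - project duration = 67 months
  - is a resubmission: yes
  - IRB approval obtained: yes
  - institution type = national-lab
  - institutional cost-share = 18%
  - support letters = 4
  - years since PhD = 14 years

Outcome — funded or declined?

Atomic conditions:
  mean reviewer score > 1.6: 1.3 > 1.6 is false
  years since PhD between 8 years and 35 years: 14 in [8, 35] is true
  institution type ∈ {PUI, R1}: national-lab is not in the set → false
  requested budget < 1042357 USD: 685732 < 1042357 is true
  IRB approval obtained: yes → true
  institutional cost-share < 4%: 18 < 4 is false
  mean reviewer score ≥ 4.4: 1.3 ≥ 4.4 is false
  program area ∈ {bio, chem}: social is not in the set → false
  requested budget < 218089 USD: 685732 < 218089 is false
  project duration ≤ 63 months: 67 ≤ 63 is false
  early-career PI: no → false
  PI h-index between 51 and 75: 15 in [51, 75] is false
  is a resubmission: yes → true
  support letters < 6: 4 < 6 is true
  PI h-index > 8: 15 > 8 is true
Combine:
[1.1.1.1.1] exactly-one(false, true) = true
[1.1.1.1.2] false AND true = false
[1.1.1.1] true → false = false
[1.1.1] NOT false = true
[1.1] NOT true = false
[1] NOT false = true
[2.3] false AND false = false
[2] true OR false OR false = true
[3.1] exactly-one(false, false, false) = false
[3] NOT false = true
[4.1] false AND true = false
[4.2] true AND true = true
[4] false → true (antecedent false ⇒ implication holds) = true
[root] true AND true AND true AND true = true
Overall: true → funded

Funded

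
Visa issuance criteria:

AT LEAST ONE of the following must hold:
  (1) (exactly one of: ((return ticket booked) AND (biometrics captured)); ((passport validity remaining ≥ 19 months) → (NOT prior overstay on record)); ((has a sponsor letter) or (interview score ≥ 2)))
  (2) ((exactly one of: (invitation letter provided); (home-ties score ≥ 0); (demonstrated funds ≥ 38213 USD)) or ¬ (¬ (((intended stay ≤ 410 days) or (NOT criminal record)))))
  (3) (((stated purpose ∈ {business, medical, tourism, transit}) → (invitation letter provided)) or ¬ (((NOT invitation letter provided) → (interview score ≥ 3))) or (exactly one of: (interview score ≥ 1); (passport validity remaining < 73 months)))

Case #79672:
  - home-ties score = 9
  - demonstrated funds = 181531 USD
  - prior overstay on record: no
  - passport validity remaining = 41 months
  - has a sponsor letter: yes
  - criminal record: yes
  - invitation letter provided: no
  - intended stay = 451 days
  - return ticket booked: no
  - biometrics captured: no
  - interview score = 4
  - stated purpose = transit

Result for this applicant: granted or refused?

Atomic conditions:
  return ticket booked: no → false
  biometrics captured: no → false
  passport validity remaining ≥ 19 months: 41 ≥ 19 is true
  NOT prior overstay on record: no → true
  has a sponsor letter: yes → true
  interview score ≥ 2: 4 ≥ 2 is true
  invitation letter provided: no → false
  home-ties score ≥ 0: 9 ≥ 0 is true
  demonstrated funds ≥ 38213 USD: 181531 ≥ 38213 is true
  intended stay ≤ 410 days: 451 ≤ 410 is false
  NOT criminal record: yes → false
  stated purpose ∈ {business, medical, tourism, transit}: transit is in the set → true
  NOT invitation letter provided: no → true
  interview score ≥ 3: 4 ≥ 3 is true
  interview score ≥ 1: 4 ≥ 1 is true
  passport validity remaining < 73 months: 41 < 73 is true
Combine:
[1.1] false AND false = false
[1.2] true → true = true
[1.3] true OR true = true
[1] exactly-one(false, true, true) = false
[2.1] exactly-one(false, true, true) = false
[2.2.1.1] false OR false = false
[2.2.1] NOT false = true
[2.2] NOT true = false
[2] false OR false = false
[3.1] true → false = false
[3.2.1] true → true = true
[3.2] NOT true = false
[3.3] exactly-one(true, true) = false
[3] false OR false OR false = false
[root] false OR false OR false = false
Overall: false → refused

Refused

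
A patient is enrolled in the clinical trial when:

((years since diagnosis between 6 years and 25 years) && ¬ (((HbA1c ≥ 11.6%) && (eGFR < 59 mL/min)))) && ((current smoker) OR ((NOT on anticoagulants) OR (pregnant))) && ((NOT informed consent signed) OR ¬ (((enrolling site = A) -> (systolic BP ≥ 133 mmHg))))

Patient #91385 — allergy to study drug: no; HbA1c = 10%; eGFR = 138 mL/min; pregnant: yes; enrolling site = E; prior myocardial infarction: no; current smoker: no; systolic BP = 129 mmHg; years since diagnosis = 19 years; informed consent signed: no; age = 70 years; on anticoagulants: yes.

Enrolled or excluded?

Enrolled

Atomic conditions:
  years since diagnosis between 6 years and 25 years: 19 in [6, 25] is true
  HbA1c ≥ 11.6%: 10 ≥ 11.6 is false
  eGFR < 59 mL/min: 138 < 59 is false
  current smoker: no → false
  NOT on anticoagulants: yes → false
  pregnant: yes → true
  NOT informed consent signed: no → true
  enrolling site = A: E == A is false
  systolic BP ≥ 133 mmHg: 129 ≥ 133 is false
Combine:
[1.2.1] false AND false = false
[1.2] NOT false = true
[1] true AND true = true
[2.2] false OR true = true
[2] false OR true = true
[3.2.1] false → false (antecedent false ⇒ implication holds) = true
[3.2] NOT true = false
[3] true OR false = true
[root] true AND true AND true = true
Overall: true → enrolled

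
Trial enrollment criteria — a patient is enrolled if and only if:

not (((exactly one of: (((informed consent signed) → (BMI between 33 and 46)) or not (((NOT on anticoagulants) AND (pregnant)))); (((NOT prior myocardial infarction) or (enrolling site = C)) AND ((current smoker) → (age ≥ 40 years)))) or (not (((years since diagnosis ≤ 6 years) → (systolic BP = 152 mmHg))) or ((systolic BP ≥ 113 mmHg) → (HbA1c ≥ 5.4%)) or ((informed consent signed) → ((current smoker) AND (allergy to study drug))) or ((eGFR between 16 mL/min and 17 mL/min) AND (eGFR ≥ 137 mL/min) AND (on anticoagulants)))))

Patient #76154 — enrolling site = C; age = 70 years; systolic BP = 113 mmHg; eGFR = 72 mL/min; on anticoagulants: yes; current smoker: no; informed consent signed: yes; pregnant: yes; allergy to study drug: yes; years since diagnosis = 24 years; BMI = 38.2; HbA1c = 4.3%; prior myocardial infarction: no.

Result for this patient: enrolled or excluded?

Enrolled

Atomic conditions:
  informed consent signed: yes → true
  BMI between 33 and 46: 38.2 in [33, 46] is true
  NOT on anticoagulants: yes → false
  pregnant: yes → true
  NOT prior myocardial infarction: no → true
  enrolling site = C: C == C is true
  current smoker: no → false
  age ≥ 40 years: 70 ≥ 40 is true
  years since diagnosis ≤ 6 years: 24 ≤ 6 is false
  systolic BP = 152 mmHg: 113 == 152 is false
  systolic BP ≥ 113 mmHg: 113 ≥ 113 is true
  HbA1c ≥ 5.4%: 4.3 ≥ 5.4 is false
  allergy to study drug: yes → true
  eGFR between 16 mL/min and 17 mL/min: 72 in [16, 17] is false
  eGFR ≥ 137 mL/min: 72 ≥ 137 is false
  on anticoagulants: yes → true
Combine:
[1.1.1.1] true → true = true
[1.1.1.2.1] false AND true = false
[1.1.1.2] NOT false = true
[1.1.1] true OR true = true
[1.1.2.1] true OR true = true
[1.1.2.2] false → true (antecedent false ⇒ implication holds) = true
[1.1.2] true AND true = true
[1.1] exactly-one(true, true) = false
[1.2.1.1] false → false (antecedent false ⇒ implication holds) = true
[1.2.1] NOT true = false
[1.2.2] true → false = false
[1.2.3.2] false AND true = false
[1.2.3] true → false = false
[1.2.4] false AND false AND true = false
[1.2] false OR false OR false OR false = false
[1] false OR false = false
[root] NOT false = true
Overall: true → enrolled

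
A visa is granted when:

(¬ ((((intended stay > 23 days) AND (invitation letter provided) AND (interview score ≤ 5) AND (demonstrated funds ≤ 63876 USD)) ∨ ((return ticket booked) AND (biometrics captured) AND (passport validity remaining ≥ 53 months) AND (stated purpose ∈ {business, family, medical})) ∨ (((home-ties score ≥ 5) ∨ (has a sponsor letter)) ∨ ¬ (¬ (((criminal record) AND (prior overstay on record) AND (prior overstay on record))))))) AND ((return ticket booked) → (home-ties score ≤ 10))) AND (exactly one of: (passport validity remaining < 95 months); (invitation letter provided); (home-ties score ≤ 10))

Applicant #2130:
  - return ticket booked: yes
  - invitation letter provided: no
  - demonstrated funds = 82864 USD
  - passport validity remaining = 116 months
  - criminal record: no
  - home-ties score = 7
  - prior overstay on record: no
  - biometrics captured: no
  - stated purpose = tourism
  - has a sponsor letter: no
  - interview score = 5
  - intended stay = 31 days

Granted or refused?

Atomic conditions:
  intended stay > 23 days: 31 > 23 is true
  invitation letter provided: no → false
  interview score ≤ 5: 5 ≤ 5 is true
  demonstrated funds ≤ 63876 USD: 82864 ≤ 63876 is false
  return ticket booked: yes → true
  biometrics captured: no → false
  passport validity remaining ≥ 53 months: 116 ≥ 53 is true
  stated purpose ∈ {business, family, medical}: tourism is not in the set → false
  home-ties score ≥ 5: 7 ≥ 5 is true
  has a sponsor letter: no → false
  criminal record: no → false
  prior overstay on record: no → false
  home-ties score ≤ 10: 7 ≤ 10 is true
  passport validity remaining < 95 months: 116 < 95 is false
Combine:
[1.1.1.1] true AND false AND true AND false = false
[1.1.1.2] true AND false AND true AND false = false
[1.1.1.3.1] true OR false = true
[1.1.1.3.2.1.1] false AND false AND false = false
[1.1.1.3.2.1] NOT false = true
[1.1.1.3.2] NOT true = false
[1.1.1.3] true OR false = true
[1.1.1] false OR false OR true = true
[1.1] NOT true = false
[1.2] true → true = true
[1] false AND true = false
[2] exactly-one(false, false, true) = true
[root] false AND true = false
Overall: false → refused

Refused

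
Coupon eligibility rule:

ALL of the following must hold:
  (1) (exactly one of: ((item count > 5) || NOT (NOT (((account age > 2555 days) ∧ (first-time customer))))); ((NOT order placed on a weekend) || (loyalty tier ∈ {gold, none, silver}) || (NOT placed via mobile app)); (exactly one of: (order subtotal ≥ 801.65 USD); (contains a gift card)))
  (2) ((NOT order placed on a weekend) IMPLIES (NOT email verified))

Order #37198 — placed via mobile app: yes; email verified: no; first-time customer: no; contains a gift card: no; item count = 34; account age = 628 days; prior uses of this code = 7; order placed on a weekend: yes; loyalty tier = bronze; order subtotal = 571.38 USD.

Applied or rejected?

Applied

Atomic conditions:
  item count > 5: 34 > 5 is true
  account age > 2555 days: 628 > 2555 is false
  first-time customer: no → false
  NOT order placed on a weekend: yes → false
  loyalty tier ∈ {gold, none, silver}: bronze is not in the set → false
  NOT placed via mobile app: yes → false
  order subtotal ≥ 801.65 USD: 571.38 ≥ 801.65 is false
  contains a gift card: no → false
  NOT email verified: no → true
Combine:
[1.1.2.1.1] false AND false = false
[1.1.2.1] NOT false = true
[1.1.2] NOT true = false
[1.1] true OR false = true
[1.2] false OR false OR false = false
[1.3] exactly-one(false, false) = false
[1] exactly-one(true, false, false) = true
[2] false → true (antecedent false ⇒ implication holds) = true
[root] true AND true = true
Overall: true → applied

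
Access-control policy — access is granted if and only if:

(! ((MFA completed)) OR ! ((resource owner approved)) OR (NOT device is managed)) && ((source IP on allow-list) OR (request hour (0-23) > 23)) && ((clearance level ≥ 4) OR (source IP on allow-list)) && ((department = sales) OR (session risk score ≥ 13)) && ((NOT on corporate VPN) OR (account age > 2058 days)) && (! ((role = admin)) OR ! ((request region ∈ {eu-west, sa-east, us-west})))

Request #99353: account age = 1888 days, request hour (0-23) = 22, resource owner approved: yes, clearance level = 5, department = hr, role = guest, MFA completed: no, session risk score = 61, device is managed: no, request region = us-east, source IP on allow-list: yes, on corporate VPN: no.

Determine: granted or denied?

Granted

Atomic conditions:
  MFA completed: no → false
  resource owner approved: yes → true
  NOT device is managed: no → true
  source IP on allow-list: yes → true
  request hour (0-23) > 23: 22 > 23 is false
  clearance level ≥ 4: 5 ≥ 4 is true
  department = sales: hr == sales is false
  session risk score ≥ 13: 61 ≥ 13 is true
  NOT on corporate VPN: no → true
  account age > 2058 days: 1888 > 2058 is false
  role = admin: guest == admin is false
  request region ∈ {eu-west, sa-east, us-west}: us-east is not in the set → false
Combine:
[1.1] NOT false = true
[1.2] NOT true = false
[1] true OR false OR true = true
[2] true OR false = true
[3] true OR true = true
[4] false OR true = true
[5] true OR false = true
[6.1] NOT false = true
[6.2] NOT false = true
[6] true OR true = true
[root] true AND true AND true AND true AND true AND true = true
Overall: true → granted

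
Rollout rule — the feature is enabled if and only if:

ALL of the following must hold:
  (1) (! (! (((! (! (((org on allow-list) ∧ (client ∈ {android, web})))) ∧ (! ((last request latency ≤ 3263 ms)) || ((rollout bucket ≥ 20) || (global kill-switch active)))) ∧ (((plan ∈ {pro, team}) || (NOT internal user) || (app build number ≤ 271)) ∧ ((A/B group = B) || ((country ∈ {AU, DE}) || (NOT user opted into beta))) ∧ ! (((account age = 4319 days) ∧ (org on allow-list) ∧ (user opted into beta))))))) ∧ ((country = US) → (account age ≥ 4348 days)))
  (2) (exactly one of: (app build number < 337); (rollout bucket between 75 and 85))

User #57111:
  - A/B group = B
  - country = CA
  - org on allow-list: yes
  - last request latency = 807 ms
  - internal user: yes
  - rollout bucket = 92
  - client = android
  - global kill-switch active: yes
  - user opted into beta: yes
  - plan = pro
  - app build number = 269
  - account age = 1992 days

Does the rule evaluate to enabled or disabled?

Enabled

Atomic conditions:
  org on allow-list: yes → true
  client ∈ {android, web}: android is in the set → true
  last request latency ≤ 3263 ms: 807 ≤ 3263 is true
  rollout bucket ≥ 20: 92 ≥ 20 is true
  global kill-switch active: yes → true
  plan ∈ {pro, team}: pro is in the set → true
  NOT internal user: yes → false
  app build number ≤ 271: 269 ≤ 271 is true
  A/B group = B: B == B is true
  country ∈ {AU, DE}: CA is not in the set → false
  NOT user opted into beta: yes → false
  account age = 4319 days: 1992 == 4319 is false
  user opted into beta: yes → true
  country = US: CA == US is false
  account age ≥ 4348 days: 1992 ≥ 4348 is false
  app build number < 337: 269 < 337 is true
  rollout bucket between 75 and 85: 92 in [75, 85] is false
Combine:
[1.1.1.1.1.1.1.1] true AND true = true
[1.1.1.1.1.1.1] NOT true = false
[1.1.1.1.1.1] NOT false = true
[1.1.1.1.1.2.1] NOT true = false
[1.1.1.1.1.2.2] true OR true = true
[1.1.1.1.1.2] false OR true = true
[1.1.1.1.1] true AND true = true
[1.1.1.1.2.1] true OR false OR true = true
[1.1.1.1.2.2.2] false OR false = false
[1.1.1.1.2.2] true OR false = true
[1.1.1.1.2.3.1] false AND true AND true = false
[1.1.1.1.2.3] NOT false = true
[1.1.1.1.2] true AND true AND true = true
[1.1.1.1] true AND true = true
[1.1.1] NOT true = false
[1.1] NOT false = true
[1.2] false → false (antecedent false ⇒ implication holds) = true
[1] true AND true = true
[2] exactly-one(true, false) = true
[root] true AND true = true
Overall: true → enabled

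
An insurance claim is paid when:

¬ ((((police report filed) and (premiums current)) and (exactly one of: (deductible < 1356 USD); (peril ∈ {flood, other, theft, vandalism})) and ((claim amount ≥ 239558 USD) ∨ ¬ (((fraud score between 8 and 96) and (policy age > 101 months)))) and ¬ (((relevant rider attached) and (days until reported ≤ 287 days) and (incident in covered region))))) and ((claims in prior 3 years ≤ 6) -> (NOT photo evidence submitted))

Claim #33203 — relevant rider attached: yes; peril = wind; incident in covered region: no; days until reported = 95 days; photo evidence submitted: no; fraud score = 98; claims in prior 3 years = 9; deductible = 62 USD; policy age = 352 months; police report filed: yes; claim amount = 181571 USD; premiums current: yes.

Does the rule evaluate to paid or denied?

Atomic conditions:
  police report filed: yes → true
  premiums current: yes → true
  deductible < 1356 USD: 62 < 1356 is true
  peril ∈ {flood, other, theft, vandalism}: wind is not in the set → false
  claim amount ≥ 239558 USD: 181571 ≥ 239558 is false
  fraud score between 8 and 96: 98 in [8, 96] is false
  policy age > 101 months: 352 > 101 is true
  relevant rider attached: yes → true
  days until reported ≤ 287 days: 95 ≤ 287 is true
  incident in covered region: no → false
  claims in prior 3 years ≤ 6: 9 ≤ 6 is false
  NOT photo evidence submitted: no → true
Combine:
[1.1.1] true AND true = true
[1.1.2] exactly-one(true, false) = true
[1.1.3.2.1] false AND true = false
[1.1.3.2] NOT false = true
[1.1.3] false OR true = true
[1.1.4.1] true AND true AND false = false
[1.1.4] NOT false = true
[1.1] true AND true AND true AND true = true
[1] NOT true = false
[2] false → true (antecedent false ⇒ implication holds) = true
[root] false AND true = false
Overall: false → denied

Denied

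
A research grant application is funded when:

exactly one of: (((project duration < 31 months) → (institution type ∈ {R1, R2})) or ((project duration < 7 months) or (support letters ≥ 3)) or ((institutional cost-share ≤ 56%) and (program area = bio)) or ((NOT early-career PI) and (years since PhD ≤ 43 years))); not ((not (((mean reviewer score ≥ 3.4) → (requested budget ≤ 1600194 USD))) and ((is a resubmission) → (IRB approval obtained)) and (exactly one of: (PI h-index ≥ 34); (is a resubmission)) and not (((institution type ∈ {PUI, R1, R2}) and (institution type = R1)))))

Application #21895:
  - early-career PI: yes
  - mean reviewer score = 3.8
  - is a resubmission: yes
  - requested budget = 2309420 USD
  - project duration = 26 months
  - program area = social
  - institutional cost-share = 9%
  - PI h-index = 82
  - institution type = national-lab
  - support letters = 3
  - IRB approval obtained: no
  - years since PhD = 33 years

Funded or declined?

Atomic conditions:
  project duration < 31 months: 26 < 31 is true
  institution type ∈ {R1, R2}: national-lab is not in the set → false
  project duration < 7 months: 26 < 7 is false
  support letters ≥ 3: 3 ≥ 3 is true
  institutional cost-share ≤ 56%: 9 ≤ 56 is true
  program area = bio: social == bio is false
  NOT early-career PI: yes → false
  years since PhD ≤ 43 years: 33 ≤ 43 is true
  mean reviewer score ≥ 3.4: 3.8 ≥ 3.4 is true
  requested budget ≤ 1600194 USD: 2309420 ≤ 1600194 is false
  is a resubmission: yes → true
  IRB approval obtained: no → false
  PI h-index ≥ 34: 82 ≥ 34 is true
  institution type ∈ {PUI, R1, R2}: national-lab is not in the set → false
  institution type = R1: national-lab == R1 is false
Combine:
[1.1] true → false = false
[1.2] false OR true = true
[1.3] true AND false = false
[1.4] false AND true = false
[1] false OR true OR false OR false = true
[2.1.1.1] true → false = false
[2.1.1] NOT false = true
[2.1.2] true → false = false
[2.1.3] exactly-one(true, true) = false
[2.1.4.1] false AND false = false
[2.1.4] NOT false = true
[2.1] true AND false AND false AND true = false
[2] NOT false = true
[root] exactly-one(true, true) = false
Overall: false → declined

Declined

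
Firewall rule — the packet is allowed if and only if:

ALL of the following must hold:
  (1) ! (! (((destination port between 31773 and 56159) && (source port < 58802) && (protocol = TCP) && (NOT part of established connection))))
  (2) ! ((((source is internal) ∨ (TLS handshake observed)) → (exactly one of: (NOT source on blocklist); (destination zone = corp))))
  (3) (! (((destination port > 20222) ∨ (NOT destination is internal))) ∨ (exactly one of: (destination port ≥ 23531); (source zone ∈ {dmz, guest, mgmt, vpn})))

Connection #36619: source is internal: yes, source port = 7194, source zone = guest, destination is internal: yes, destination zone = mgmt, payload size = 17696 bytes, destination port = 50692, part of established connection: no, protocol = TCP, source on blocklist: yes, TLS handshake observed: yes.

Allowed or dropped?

Dropped

Atomic conditions:
  destination port between 31773 and 56159: 50692 in [31773, 56159] is true
  source port < 58802: 7194 < 58802 is true
  protocol = TCP: TCP == TCP is true
  NOT part of established connection: no → true
  source is internal: yes → true
  TLS handshake observed: yes → true
  NOT source on blocklist: yes → false
  destination zone = corp: mgmt == corp is false
  destination port > 20222: 50692 > 20222 is true
  NOT destination is internal: yes → false
  destination port ≥ 23531: 50692 ≥ 23531 is true
  source zone ∈ {dmz, guest, mgmt, vpn}: guest is in the set → true
Combine:
[1.1.1] true AND true AND true AND true = true
[1.1] NOT true = false
[1] NOT false = true
[2.1.1] true OR true = true
[2.1.2] exactly-one(false, false) = false
[2.1] true → false = false
[2] NOT false = true
[3.1.1] true OR false = true
[3.1] NOT true = false
[3.2] exactly-one(true, true) = false
[3] false OR false = false
[root] true AND true AND false = false
Overall: false → dropped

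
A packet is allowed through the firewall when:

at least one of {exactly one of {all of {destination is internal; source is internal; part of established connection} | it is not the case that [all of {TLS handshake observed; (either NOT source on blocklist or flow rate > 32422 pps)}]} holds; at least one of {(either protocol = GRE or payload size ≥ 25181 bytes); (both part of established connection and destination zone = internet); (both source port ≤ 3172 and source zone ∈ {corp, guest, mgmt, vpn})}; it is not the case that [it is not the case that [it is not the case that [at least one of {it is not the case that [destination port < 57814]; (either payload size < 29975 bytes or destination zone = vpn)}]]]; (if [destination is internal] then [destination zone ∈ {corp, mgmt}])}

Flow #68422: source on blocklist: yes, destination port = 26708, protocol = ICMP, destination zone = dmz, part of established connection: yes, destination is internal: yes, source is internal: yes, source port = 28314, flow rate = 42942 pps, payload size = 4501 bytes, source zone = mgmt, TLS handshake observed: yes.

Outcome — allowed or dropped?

Allowed

Atomic conditions:
  destination is internal: yes → true
  source is internal: yes → true
  part of established connection: yes → true
  TLS handshake observed: yes → true
  NOT source on blocklist: yes → false
  flow rate > 32422 pps: 42942 > 32422 is true
  protocol = GRE: ICMP == GRE is false
  payload size ≥ 25181 bytes: 4501 ≥ 25181 is false
  destination zone = internet: dmz == internet is false
  source port ≤ 3172: 28314 ≤ 3172 is false
  source zone ∈ {corp, guest, mgmt, vpn}: mgmt is in the set → true
  destination port < 57814: 26708 < 57814 is true
  payload size < 29975 bytes: 4501 < 29975 is true
  destination zone = vpn: dmz == vpn is false
  destination zone ∈ {corp, mgmt}: dmz is not in the set → false
Combine:
[1.1] true AND true AND true = true
[1.2.1.2] false OR true = true
[1.2.1] true AND true = true
[1.2] NOT true = false
[1] exactly-one(true, false) = true
[2.1] false OR false = false
[2.2] true AND false = false
[2.3] false AND true = false
[2] false OR false OR false = false
[3.1.1.1.1] NOT true = false
[3.1.1.1.2] true OR false = true
[3.1.1.1] false OR true = true
[3.1.1] NOT true = false
[3.1] NOT false = true
[3] NOT true = false
[4] true → false = false
[root] true OR false OR false OR false = true
Overall: true → allowed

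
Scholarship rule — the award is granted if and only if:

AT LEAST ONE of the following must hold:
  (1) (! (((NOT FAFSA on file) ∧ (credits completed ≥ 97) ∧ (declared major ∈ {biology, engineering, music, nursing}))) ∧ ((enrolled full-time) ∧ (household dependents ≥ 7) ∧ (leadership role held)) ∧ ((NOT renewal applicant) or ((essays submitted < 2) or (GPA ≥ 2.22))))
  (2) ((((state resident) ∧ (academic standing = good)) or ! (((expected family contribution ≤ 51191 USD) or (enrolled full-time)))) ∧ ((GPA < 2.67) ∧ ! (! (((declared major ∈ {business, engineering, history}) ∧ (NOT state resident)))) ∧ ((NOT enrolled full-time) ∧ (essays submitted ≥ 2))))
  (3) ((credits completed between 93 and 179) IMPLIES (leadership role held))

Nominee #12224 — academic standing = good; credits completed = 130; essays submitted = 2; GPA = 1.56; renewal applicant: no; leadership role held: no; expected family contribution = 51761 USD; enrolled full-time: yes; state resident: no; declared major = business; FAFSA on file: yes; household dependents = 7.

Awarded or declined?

Declined

Atomic conditions:
  NOT FAFSA on file: yes → false
  credits completed ≥ 97: 130 ≥ 97 is true
  declared major ∈ {biology, engineering, music, nursing}: business is not in the set → false
  enrolled full-time: yes → true
  household dependents ≥ 7: 7 ≥ 7 is true
  leadership role held: no → false
  NOT renewal applicant: no → true
  essays submitted < 2: 2 < 2 is false
  GPA ≥ 2.22: 1.56 ≥ 2.22 is false
  state resident: no → false
  academic standing = good: good == good is true
  expected family contribution ≤ 51191 USD: 51761 ≤ 51191 is false
  GPA < 2.67: 1.56 < 2.67 is true
  declared major ∈ {business, engineering, history}: business is in the set → true
  NOT state resident: no → true
  NOT enrolled full-time: yes → false
  essays submitted ≥ 2: 2 ≥ 2 is true
  credits completed between 93 and 179: 130 in [93, 179] is true
Combine:
[1.1.1] false AND true AND false = false
[1.1] NOT false = true
[1.2] true AND true AND false = false
[1.3.2] false OR false = false
[1.3] true OR false = true
[1] true AND false AND true = false
[2.1.1] false AND true = false
[2.1.2.1] false OR true = true
[2.1.2] NOT true = false
[2.1] false OR false = false
[2.2.2.1.1] true AND true = true
[2.2.2.1] NOT true = false
[2.2.2] NOT false = true
[2.2.3] false AND true = false
[2.2] true AND true AND false = false
[2] false AND false = false
[3] true → false = false
[root] false OR false OR false = false
Overall: false → declined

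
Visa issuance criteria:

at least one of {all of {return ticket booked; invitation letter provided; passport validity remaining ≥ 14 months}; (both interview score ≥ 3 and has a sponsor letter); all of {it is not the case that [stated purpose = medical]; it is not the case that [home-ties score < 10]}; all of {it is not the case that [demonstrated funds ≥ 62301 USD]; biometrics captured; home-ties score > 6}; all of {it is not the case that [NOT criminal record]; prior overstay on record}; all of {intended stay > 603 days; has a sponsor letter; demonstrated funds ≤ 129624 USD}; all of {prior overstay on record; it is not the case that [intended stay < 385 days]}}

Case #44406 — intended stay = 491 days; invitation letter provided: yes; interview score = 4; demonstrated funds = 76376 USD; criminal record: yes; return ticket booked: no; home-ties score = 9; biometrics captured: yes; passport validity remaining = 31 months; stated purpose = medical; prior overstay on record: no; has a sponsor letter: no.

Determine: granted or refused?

Refused

Atomic conditions:
  return ticket booked: no → false
  invitation letter provided: yes → true
  passport validity remaining ≥ 14 months: 31 ≥ 14 is true
  interview score ≥ 3: 4 ≥ 3 is true
  has a sponsor letter: no → false
  stated purpose = medical: medical == medical is true
  home-ties score < 10: 9 < 10 is true
  demonstrated funds ≥ 62301 USD: 76376 ≥ 62301 is true
  biometrics captured: yes → true
  home-ties score > 6: 9 > 6 is true
  NOT criminal record: yes → false
  prior overstay on record: no → false
  intended stay > 603 days: 491 > 603 is false
  demonstrated funds ≤ 129624 USD: 76376 ≤ 129624 is true
  intended stay < 385 days: 491 < 385 is false
Combine:
[1] false AND true AND true = false
[2] true AND false = false
[3.1] NOT true = false
[3.2] NOT true = false
[3] false AND false = false
[4.1] NOT true = false
[4] false AND true AND true = false
[5.1] NOT false = true
[5] true AND false = false
[6] false AND false AND true = false
[7.2] NOT false = true
[7] false AND true = false
[root] false OR false OR false OR false OR false OR false OR false = false
Overall: false → refused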